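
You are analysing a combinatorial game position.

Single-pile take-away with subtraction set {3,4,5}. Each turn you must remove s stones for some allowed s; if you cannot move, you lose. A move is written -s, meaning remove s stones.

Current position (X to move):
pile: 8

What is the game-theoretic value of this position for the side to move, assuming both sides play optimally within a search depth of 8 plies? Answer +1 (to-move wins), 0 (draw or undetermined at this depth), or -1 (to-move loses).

value(8, X) = -1

ply 1, X at 8 | -3=-1→5*; -4=-1→4; -5=-1→3
ply 2, O at 5 | -3=+1→2*; -4=+1→1; -5=+1→0
ply 3: 2 is terminal -1 (X); from 8 depth 8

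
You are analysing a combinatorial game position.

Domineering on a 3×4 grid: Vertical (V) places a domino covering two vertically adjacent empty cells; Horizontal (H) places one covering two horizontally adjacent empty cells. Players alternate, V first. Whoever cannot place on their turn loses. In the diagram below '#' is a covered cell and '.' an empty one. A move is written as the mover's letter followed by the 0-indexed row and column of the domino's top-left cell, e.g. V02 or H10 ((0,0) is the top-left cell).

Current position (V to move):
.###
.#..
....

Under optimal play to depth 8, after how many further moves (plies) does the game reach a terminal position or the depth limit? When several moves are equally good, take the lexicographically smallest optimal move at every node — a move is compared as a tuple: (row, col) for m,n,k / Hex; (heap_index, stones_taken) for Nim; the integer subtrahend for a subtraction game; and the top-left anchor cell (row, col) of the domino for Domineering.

PV length from [.###/.#../....]: 3 plies

[.###/.#../....] V move#1: V00:-1/####/##../...., V10:-1/.###/##../#..., V12:+1/.###/.##./..#.*, V13:+1/.###/.#.#/...#
[.###/.##./..#.] H move#2: H20:-1/.###/.##./###.*
[.###/.##./###.] V move#3: V00:+1/####/###./###.*, V13:+1/.###/.###/####
[####/###./###.] end (terminal -1, H#4); searched .###/.#../.... to 8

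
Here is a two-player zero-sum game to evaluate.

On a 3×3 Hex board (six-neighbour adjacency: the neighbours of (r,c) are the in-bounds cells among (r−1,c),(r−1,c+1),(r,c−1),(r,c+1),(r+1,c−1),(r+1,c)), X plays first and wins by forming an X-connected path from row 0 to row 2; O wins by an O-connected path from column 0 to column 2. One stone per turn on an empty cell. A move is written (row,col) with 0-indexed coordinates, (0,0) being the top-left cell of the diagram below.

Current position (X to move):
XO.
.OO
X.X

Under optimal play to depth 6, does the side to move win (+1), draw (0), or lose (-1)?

value(XO./.OO/X.X, X) = +1

ply 1, X at XO./.OO/X.X | (0,2)=-1→XOX/.OO/X.X; (1,0)=+1→XO./XOO/X.X*; (2,1)=-1→XO./.OO/XXX
ply 2: XO./XOO/X.X is terminal -1 (O); from XO./.OO/X.X depth 6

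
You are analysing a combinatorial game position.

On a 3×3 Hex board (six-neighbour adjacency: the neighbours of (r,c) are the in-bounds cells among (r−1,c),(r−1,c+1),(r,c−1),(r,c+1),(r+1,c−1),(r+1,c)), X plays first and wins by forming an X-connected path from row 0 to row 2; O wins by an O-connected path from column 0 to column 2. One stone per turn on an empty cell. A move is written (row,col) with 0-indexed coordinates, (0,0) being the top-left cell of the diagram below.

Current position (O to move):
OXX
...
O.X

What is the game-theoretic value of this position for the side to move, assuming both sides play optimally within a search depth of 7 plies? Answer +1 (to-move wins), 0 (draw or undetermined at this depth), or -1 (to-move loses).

value(OXX/.../O.X, O) = +1

p1 O@[OXX/.../O.X]: (1,0)[OXX/O../O.X]-1 (1,1)[OXX/.O./O.X]-1 (1,2)[OXX/..O/O.X]+1* (2,1)[OXX/.../OOX]-1
p2 X@[OXX/..O/O.X]: (1,0)[OXX/X.O/O.X]-1* (1,1)[OXX/.XO/O.X]-1 (2,1)[OXX/..O/OXX]-1
p3 O@[OXX/X.O/O.X]: (1,1)[OXX/XOO/O.X]+1* (2,1)[OXX/X.O/OOX]+1
p4 X@[OXX/XOO/O.X] terminal -1; root [OXX/.../O.X] d7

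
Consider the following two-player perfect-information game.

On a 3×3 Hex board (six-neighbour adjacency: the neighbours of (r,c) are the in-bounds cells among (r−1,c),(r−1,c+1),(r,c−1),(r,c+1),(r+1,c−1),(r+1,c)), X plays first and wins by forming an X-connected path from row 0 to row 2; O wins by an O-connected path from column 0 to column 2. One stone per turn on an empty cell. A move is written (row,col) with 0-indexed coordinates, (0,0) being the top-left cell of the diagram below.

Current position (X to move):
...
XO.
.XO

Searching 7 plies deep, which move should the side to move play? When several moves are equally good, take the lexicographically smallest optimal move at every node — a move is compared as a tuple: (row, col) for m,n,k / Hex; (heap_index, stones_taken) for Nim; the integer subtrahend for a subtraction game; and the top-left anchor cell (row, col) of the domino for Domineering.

p1 X@[.../XO./.XO]: (0,0)[X../XO./.XO]-1 (0,1)[.X./XO./.XO]-1 (0,2)[..X/XO./.XO]+1* (1,2)[.../XOX/.XO]+1 (2,0)[.../XO./XXO]+1
p2 O@[..X/XO./.XO]: (0,0)[O.X/XO./.XO]-1* (0,1)[.OX/XO./.XO]-1 (1,2)[..X/XOO/.XO]-1 (2,0)[..X/XO./OXO]-1
p3 X@[O.X/XO./.XO]: (0,1)[OXX/XO./.XO]+1* (1,2)[O.X/XOX/.XO]+1 (2,0)[O.X/XO./XXO]+1
p4 O@[OXX/XO./.XO]: (1,2)[OXX/XOO/.XO]-1* (2,0)[OXX/XO./OXO]-1
p5 X@[OXX/XOO/.XO]: (2,0)[OXX/XOO/XXO]+1*
p6 O@[OXX/XOO/XXO] terminal -1; root [.../XO./.XO] d7

X's best at [.../XO./.XO]: (0,2)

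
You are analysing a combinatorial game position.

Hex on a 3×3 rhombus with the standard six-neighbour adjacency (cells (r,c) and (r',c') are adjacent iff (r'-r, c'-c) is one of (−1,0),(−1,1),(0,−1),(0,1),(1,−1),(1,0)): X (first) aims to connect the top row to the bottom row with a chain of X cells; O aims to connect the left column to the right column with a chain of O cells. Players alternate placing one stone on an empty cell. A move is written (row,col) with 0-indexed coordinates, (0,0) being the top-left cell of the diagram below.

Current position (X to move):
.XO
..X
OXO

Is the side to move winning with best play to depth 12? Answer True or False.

X winning at [.XO/..X/OXO]: True

ply 1, X at .XO/..X/OXO | (0,0)=-1→XXO/..X/OXO; (1,0)=-1→.XO/X.X/OXO; (1,1)=+1→.XO/.XX/OXO*
ply 2: .XO/.XX/OXO is terminal -1 (O); from .XO/..X/OXO depth 12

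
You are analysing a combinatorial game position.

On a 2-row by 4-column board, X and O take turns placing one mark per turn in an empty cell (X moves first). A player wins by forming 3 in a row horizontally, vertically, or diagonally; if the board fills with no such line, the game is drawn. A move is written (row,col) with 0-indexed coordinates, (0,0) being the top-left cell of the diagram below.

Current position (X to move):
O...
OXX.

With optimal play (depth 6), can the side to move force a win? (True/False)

[O.../OXX.] X move#1: (0,1):+0/OX../OXX., (0,2):+0/O.X./OXX., (0,3):+0/O..X/OXX., (1,3):+1/O.../OXXX*
[O.../OXXX] end (terminal -1, O#2); searched O.../OXX. to 6

X winning at [O.../OXX.]: True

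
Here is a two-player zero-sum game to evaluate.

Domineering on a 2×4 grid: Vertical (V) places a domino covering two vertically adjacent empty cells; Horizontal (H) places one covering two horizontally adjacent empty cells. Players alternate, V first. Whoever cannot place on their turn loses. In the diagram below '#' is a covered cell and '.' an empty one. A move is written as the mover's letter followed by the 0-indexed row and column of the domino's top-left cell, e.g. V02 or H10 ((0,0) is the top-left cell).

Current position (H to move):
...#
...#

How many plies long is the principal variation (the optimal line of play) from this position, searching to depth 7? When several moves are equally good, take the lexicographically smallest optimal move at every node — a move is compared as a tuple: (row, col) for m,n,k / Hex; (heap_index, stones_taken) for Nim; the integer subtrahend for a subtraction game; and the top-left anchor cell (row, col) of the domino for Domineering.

ply 1, H at ...#/...# | H00=+1→##.#/...#*; H01=+1→.###/...#; H10=+1→...#/##.#; H11=+1→...#/.###
ply 2, V at ##.#/...# | V02=-1→####/..##*
ply 3, H at ####/..## | H10=+1→####/####*
ply 4: ####/#### is terminal -1 (V); from ...#/...# depth 7

PV length from [...#/...#]: 3 plies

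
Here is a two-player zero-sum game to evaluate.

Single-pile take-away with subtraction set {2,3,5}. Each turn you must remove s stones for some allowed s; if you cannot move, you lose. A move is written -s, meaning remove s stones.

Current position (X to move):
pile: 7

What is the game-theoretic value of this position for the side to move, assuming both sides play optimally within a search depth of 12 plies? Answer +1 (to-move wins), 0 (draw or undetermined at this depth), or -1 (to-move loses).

p1 X@[7]: -2[5]-1* -3[4]-1 -5[2]-1
p2 O@[5]: -2[3]-1 -3[2]-1 -5[0]+1*
p3 X@[0] terminal -1; root [7] d12

value(7, X) = -1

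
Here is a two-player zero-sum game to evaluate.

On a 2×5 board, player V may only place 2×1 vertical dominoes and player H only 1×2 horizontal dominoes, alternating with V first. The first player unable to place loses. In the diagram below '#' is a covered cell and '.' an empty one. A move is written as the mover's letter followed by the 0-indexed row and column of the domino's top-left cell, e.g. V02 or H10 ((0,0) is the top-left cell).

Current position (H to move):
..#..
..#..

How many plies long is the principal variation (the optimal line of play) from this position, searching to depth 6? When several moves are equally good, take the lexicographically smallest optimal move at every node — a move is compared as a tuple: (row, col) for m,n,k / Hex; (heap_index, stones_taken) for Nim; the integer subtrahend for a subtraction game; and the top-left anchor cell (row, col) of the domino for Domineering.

PV length from [..#../..#..]: 4 plies

p1 H@[..#../..#..]: H00[###../..#..]-1* H03[..###/..#..]-1 H10[..#../###..]-1 H13[..#../..###]-1
p2 V@[###../..#..]: V03[####./..##.]+1* V04[###.#/..#.#]+1
p3 H@[####./..##.]: H10[####./####.]-1*
p4 V@[####./####.]: V04[#####/#####]+1*
p5 H@[#####/#####] terminal -1; root [..#../..#..] d6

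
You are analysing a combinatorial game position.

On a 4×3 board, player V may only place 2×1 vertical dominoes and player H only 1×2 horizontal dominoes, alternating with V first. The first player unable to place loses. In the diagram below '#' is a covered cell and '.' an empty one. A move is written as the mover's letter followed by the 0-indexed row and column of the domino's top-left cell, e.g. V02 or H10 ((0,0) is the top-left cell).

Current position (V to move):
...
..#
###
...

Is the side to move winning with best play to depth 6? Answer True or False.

ply 1, V at .../..#/###/... | V00=-1→#../#.#/###/...; V01=+1→.#./.##/###/...*
ply 2, H at .#./.##/###/... | H30=-1→.#./.##/###/##.*; H31=-1→.#./.##/###/.##
ply 3, V at .#./.##/###/##. | V00=+1→##./###/###/##.*
ply 4: ##./###/###/##. is terminal -1 (H); from .../..#/###/... depth 6

V winning at [.../..#/###/...]: True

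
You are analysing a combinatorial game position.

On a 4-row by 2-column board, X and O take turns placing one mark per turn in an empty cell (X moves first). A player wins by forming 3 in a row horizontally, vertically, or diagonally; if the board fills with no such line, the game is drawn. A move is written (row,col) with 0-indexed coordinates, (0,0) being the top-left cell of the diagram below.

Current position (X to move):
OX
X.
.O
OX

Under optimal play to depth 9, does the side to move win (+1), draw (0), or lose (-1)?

ply 1, X at OX/X./.O/OX | (1,1)=+0→OX/XX/.O/OX*; (2,0)=+0→OX/X./XO/OX
ply 2, O at OX/XX/.O/OX | (2,0)=+0→OX/XX/OO/OX*
ply 3: OX/XX/OO/OX is terminal +0 (X); from OX/X./.O/OX depth 9

value(OX/X./.O/OX, X) = 0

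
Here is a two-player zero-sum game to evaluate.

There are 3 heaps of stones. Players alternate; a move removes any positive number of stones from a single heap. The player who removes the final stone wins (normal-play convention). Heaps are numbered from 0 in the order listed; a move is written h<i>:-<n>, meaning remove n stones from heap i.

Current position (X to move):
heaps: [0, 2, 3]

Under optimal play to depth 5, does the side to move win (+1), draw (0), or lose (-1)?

value((0,2,3), X) = +1

ply 1, X at (0,2,3) | h1:-1=-1→(0,1,3); h1:-2=-1→(0,0,3); h2:-1=+1→(0,2,2)*; h2:-2=-1→(0,2,1); h2:-3=-1→(0,2,0)
ply 2, O at (0,2,2) | h1:-1=-1→(0,1,2)*; h1:-2=-1→(0,0,2); h2:-1=-1→(0,2,1); h2:-2=-1→(0,2,0)
ply 3, X at (0,1,2) | h1:-1=-1→(0,0,2); h2:-1=+1→(0,1,1)*; h2:-2=-1→(0,1,0)
ply 4, O at (0,1,1) | h1:-1=-1→(0,0,1)*; h2:-1=-1→(0,1,0)
ply 5, X at (0,0,1) | h2:-1=+1→(0,0,0)*
ply 6: (0,0,0) is terminal -1 (O); from (0,2,3) depth 5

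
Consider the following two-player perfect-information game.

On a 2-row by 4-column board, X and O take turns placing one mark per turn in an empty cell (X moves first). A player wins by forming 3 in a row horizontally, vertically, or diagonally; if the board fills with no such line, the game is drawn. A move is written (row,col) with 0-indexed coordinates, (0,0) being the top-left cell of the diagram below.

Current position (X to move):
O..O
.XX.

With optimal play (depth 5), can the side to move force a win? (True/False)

X winning at [O..O/.XX.]: True

p1 X@[O..O/.XX.]: (0,1)[OX.O/.XX.]+1* (0,2)[O.XO/.XX.]+1 (1,0)[O..O/XXX.]+1 (1,3)[O..O/.XXX]+1
p2 O@[OX.O/.XX.]: (0,2)[OXOO/.XX.]-1* (1,0)[OX.O/OXX.]-1 (1,3)[OX.O/.XXO]-1
p3 X@[OXOO/.XX.]: (1,0)[OXOO/XXX.]+1* (1,3)[OXOO/.XXX]+1
p4 O@[OXOO/XXX.] terminal -1; root [O..O/.XX.] d5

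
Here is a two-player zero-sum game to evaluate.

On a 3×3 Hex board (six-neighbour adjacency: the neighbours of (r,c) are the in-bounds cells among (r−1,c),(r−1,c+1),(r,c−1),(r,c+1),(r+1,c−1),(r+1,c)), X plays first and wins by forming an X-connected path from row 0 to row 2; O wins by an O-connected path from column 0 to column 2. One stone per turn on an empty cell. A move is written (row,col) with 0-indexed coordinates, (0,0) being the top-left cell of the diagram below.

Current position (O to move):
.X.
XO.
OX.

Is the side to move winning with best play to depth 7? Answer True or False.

p1 O@[.X./XO./OX.]: (0,0)[OX./XO./OX.]+1* (0,2)[.XO/XO./OX.]+1 (1,2)[.X./XOO/OX.]+1 (2,2)[.X./XO./OXO]+1
p2 X@[OX./XO./OX.]: (0,2)[OXX/XO./OX.]-1* (1,2)[OX./XOX/OX.]-1 (2,2)[OX./XO./OXX]-1
p3 O@[OXX/XO./OX.]: (1,2)[OXX/XOO/OX.]+1* (2,2)[OXX/XO./OXO]-1
p4 X@[OXX/XOO/OX.] terminal -1; root [.X./XO./OX.] d7

O winning at [.X./XO./OX.]: True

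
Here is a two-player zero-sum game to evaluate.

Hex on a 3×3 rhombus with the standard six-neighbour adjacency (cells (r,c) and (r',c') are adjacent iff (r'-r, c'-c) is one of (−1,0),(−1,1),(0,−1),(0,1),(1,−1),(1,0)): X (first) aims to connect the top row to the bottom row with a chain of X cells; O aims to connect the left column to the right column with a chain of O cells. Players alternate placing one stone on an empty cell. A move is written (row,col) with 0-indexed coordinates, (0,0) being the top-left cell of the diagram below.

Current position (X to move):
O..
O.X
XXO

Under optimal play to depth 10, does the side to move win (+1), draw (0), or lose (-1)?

[O../O.X/XXO] X move#1: (0,1):+1/OX./O.X/XXO*, (0,2):+1/O.X/O.X/XXO, (1,1):+1/O../OXX/XXO
[OX./O.X/XXO] O move#2: (0,2):-1/OXO/O.X/XXO*, (1,1):-1/OX./OOX/XXO
[OXO/O.X/XXO] X move#3: (1,1):+1/OXO/OXX/XXO*
[OXO/OXX/XXO] end (terminal -1, O#4); searched O../O.X/XXO to 10

value(O../O.X/XXO, X) = +1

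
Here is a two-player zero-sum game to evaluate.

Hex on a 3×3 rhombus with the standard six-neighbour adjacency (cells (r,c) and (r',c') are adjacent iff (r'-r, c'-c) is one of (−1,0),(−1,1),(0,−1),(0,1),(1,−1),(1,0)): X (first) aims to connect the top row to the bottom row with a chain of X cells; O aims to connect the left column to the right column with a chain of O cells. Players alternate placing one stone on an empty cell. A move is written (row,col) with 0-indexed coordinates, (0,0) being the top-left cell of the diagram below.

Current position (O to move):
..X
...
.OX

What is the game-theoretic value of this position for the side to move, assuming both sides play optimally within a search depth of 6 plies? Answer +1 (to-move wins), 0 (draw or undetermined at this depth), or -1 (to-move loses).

value(..X/.../.OX, O) = -1

[..X/.../.OX] O move#1: (0,0):-1/O.X/.../.OX*, (0,1):-1/.OX/.../.OX, (1,0):-1/..X/O../.OX, (1,1):-1/..X/.O./.OX, (1,2):-1/..X/..O/.OX, (2,0):-1/..X/.../OOX
[O.X/.../.OX] X move#2: (0,1):+1/OXX/.../.OX*, (1,0):+1/O.X/X../.OX, (1,1):+1/O.X/.X./.OX, (1,2):+1/O.X/..X/.OX, (2,0):+1/O.X/.../XOX
[OXX/.../.OX] O move#3: (1,0):-1/OXX/O../.OX*, (1,1):-1/OXX/.O./.OX, (1,2):-1/OXX/..O/.OX, (2,0):-1/OXX/.../OOX
[OXX/O../.OX] X move#4: (1,1):+1/OXX/OX./.OX*, (1,2):+1/OXX/O.X/.OX, (2,0):+1/OXX/O../XOX
[OXX/OX./.OX] O move#5: (1,2):-1/OXX/OXO/.OX*, (2,0):-1/OXX/OX./OOX
[OXX/OXO/.OX] X move#6: (2,0):+1/OXX/OXO/XOX*
[OXX/OXO/XOX] end (terminal -1, O#7); searched ..X/.../.OX to 6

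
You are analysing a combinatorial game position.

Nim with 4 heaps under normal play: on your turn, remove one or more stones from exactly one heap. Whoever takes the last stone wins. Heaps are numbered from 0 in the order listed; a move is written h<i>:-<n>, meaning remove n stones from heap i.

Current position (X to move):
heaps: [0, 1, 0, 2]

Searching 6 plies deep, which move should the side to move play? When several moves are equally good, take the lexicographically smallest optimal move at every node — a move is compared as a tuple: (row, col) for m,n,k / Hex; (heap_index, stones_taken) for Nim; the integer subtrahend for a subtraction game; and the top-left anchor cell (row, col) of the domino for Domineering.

X's best at [(0,1,0,2)]: h3:-1

p1 X@[(0,1,0,2)]: h1:-1[(0,0,0,2)]-1 h3:-1[(0,1,0,1)]+1* h3:-2[(0,1,0,0)]-1
p2 O@[(0,1,0,1)]: h1:-1[(0,0,0,1)]-1* h3:-1[(0,1,0,0)]-1
p3 X@[(0,0,0,1)]: h3:-1[(0,0,0,0)]+1*
p4 O@[(0,0,0,0)] terminal -1; root [(0,1,0,2)] d6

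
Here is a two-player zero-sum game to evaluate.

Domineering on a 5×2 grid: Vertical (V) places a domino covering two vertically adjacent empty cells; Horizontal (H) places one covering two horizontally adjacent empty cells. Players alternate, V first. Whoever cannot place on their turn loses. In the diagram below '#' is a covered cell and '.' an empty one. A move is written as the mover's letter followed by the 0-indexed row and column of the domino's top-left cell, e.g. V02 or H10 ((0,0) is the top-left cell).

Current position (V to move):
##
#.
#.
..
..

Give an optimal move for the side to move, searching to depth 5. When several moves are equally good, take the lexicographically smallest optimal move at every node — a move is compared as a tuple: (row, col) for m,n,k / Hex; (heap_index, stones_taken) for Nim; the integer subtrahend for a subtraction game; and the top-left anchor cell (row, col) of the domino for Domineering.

[##/#./#./../..] V move#1: V11:-1/##/##/##/../.., V21:-1/##/#./##/.#/.., V30:+1/##/#./#./#./#.*, V31:+1/##/#./#./.#/.#
[##/#./#./#./#.] end (terminal -1, H#2); searched ##/#./#./../.. to 5

V's best at [##/#./#./../..]: V30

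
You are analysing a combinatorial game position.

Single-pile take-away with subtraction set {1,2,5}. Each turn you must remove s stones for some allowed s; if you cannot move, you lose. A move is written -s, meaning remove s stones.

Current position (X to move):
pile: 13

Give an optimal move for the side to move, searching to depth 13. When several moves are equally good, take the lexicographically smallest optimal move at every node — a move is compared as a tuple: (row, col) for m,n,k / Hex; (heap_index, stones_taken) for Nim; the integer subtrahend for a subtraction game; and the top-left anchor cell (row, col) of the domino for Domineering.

X's best at [13]: -1

p1 X@[13]: -1[12]+1* -2[11]-1 -5[8]-1
p2 O@[12]: -1[11]-1* -2[10]-1 -5[7]-1
p3 X@[11]: -1[10]-1 -2[9]+1* -5[6]+1
p4 O@[9]: -1[8]-1* -2[7]-1 -5[4]-1
p5 X@[8]: -1[7]-1 -2[6]+1* -5[3]+1
p6 O@[6]: -1[5]-1* -2[4]-1 -5[1]-1
p7 X@[5]: -1[4]-1 -2[3]+1* -5[0]+1
p8 O@[3]: -1[2]-1* -2[1]-1
p9 X@[2]: -1[1]-1 -2[0]+1*
p10 O@[0] terminal -1; root [13] d13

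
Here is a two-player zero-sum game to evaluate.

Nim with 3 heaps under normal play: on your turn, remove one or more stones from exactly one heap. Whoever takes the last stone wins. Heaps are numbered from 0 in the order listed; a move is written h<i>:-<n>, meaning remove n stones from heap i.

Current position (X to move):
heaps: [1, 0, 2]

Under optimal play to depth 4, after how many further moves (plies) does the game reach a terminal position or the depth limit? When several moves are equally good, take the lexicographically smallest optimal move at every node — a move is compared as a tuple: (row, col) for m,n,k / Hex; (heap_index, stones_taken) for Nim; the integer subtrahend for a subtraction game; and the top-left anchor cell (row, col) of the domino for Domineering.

ply 1, X at (1,0,2) | h0:-1=-1→(0,0,2); h2:-1=+1→(1,0,1)*; h2:-2=-1→(1,0,0)
ply 2, O at (1,0,1) | h0:-1=-1→(0,0,1)*; h2:-1=-1→(1,0,0)
ply 3, X at (0,0,1) | h2:-1=+1→(0,0,0)*
ply 4: (0,0,0) is terminal -1 (O); from (1,0,2) depth 4

PV length from [(1,0,2)]: 3 plies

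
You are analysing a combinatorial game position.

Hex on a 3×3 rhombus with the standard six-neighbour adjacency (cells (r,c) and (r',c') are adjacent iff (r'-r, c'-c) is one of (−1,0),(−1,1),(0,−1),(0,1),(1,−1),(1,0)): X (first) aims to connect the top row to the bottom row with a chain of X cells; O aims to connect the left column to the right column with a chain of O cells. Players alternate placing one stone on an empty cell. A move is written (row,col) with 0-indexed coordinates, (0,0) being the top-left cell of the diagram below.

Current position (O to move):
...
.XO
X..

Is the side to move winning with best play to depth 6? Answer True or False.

ply 1, O at .../.XO/X.. | (0,0)=-1→O../.XO/X..*; (0,1)=-1→.O./.XO/X..; (0,2)=-1→..O/.XO/X..; (1,0)=-1→.../OXO/X..; (2,1)=-1→.../.XO/XO.; (2,2)=-1→.../.XO/X.O
ply 2, X at O../.XO/X.. | (0,1)=+1→OX./.XO/X..*; (0,2)=+1→O.X/.XO/X..; (1,0)=+1→O../XXO/X..; (2,1)=+1→O../.XO/XX.; (2,2)=+1→O../.XO/X.X
ply 3: OX./.XO/X.. is terminal -1 (O); from .../.XO/X.. depth 6

O winning at [.../.XO/X..]: False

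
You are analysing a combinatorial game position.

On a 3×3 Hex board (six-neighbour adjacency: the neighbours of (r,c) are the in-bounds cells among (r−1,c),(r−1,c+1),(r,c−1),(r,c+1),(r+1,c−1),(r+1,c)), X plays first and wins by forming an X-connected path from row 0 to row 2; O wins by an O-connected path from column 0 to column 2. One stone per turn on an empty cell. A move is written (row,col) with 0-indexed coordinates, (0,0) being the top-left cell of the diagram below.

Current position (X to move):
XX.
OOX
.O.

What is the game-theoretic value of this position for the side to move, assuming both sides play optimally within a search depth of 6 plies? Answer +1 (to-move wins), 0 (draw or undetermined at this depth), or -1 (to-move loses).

ply 1, X at XX./OOX/.O. | (0,2)=-1→XXX/OOX/.O.*; (2,0)=-1→XX./OOX/XO.; (2,2)=-1→XX./OOX/.OX
ply 2, O at XXX/OOX/.O. | (2,0)=-1→XXX/OOX/OO.; (2,2)=+1→XXX/OOX/.OO*
ply 3: XXX/OOX/.OO is terminal -1 (X); from XX./OOX/.O. depth 6

value(XX./OOX/.O., X) = -1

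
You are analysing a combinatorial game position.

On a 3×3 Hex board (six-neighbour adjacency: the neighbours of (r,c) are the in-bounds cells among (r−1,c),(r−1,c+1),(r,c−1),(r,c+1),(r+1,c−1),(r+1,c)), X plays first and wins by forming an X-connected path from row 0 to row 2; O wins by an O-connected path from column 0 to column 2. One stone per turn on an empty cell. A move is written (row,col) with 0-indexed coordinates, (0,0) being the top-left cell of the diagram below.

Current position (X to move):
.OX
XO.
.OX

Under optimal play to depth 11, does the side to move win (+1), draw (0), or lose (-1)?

value(.OX/XO./.OX, X) = +1

p1 X@[.OX/XO./.OX]: (0,0)[XOX/XO./.OX]+1* (1,2)[.OX/XOX/.OX]+1 (2,0)[.OX/XO./XOX]+1
p2 O@[XOX/XO./.OX]: (1,2)[XOX/XOO/.OX]-1* (2,0)[XOX/XO./OOX]-1
p3 X@[XOX/XOO/.OX]: (2,0)[XOX/XOO/XOX]+1*
p4 O@[XOX/XOO/XOX] terminal -1; root [.OX/XO./.OX] d11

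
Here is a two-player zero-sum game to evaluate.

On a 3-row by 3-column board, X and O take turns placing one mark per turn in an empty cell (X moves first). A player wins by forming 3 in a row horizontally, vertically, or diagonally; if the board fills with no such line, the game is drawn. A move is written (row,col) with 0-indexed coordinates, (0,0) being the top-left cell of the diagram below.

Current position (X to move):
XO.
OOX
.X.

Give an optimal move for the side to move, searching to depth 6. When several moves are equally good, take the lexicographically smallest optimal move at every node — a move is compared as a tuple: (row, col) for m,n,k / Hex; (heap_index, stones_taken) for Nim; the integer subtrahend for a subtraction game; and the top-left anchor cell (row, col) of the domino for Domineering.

p1 X@[XO./OOX/.X.]: (0,2)[XOX/OOX/.X.]+0 (2,0)[XO./OOX/XX.]+0 (2,2)[XO./OOX/.XX]+1*
p2 O@[XO./OOX/.XX]: (0,2)[XOO/OOX/.XX]-1* (2,0)[XO./OOX/OXX]-1
p3 X@[XOO/OOX/.XX]: (2,0)[XOO/OOX/XXX]+1*
p4 O@[XOO/OOX/XXX] terminal -1; root [XO./OOX/.X.] d6

X's best at [XO./OOX/.X.]: (2,2)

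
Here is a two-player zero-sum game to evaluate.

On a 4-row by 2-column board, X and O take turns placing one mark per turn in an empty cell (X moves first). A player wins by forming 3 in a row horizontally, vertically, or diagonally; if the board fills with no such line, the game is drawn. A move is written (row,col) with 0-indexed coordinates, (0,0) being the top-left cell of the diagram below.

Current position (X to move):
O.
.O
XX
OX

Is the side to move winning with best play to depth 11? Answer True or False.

X winning at [O./.O/XX/OX]: False

p1 X@[O./.O/XX/OX]: (0,1)[OX/.O/XX/OX]+0* (1,0)[O./XO/XX/OX]+0
p2 O@[OX/.O/XX/OX]: (1,0)[OX/OO/XX/OX]+0*
p3 X@[OX/OO/XX/OX] terminal +0; root [O./.O/XX/OX] d11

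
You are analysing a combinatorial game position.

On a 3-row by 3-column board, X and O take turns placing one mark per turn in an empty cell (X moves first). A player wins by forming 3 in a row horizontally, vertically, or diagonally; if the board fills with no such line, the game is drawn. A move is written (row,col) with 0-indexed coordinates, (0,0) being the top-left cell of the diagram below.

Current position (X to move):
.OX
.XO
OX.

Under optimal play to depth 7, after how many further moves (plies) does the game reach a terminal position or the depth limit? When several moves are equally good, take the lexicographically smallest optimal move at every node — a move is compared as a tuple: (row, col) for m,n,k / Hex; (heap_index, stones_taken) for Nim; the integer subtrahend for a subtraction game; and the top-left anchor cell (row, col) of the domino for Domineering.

p1 X@[.OX/.XO/OX.]: (0,0)[XOX/.XO/OX.]+0* (1,0)[.OX/XXO/OX.]+0 (2,2)[.OX/.XO/OXX]+0
p2 O@[XOX/.XO/OX.]: (1,0)[XOX/OXO/OX.]-1 (2,2)[XOX/.XO/OXO]+0*
p3 X@[XOX/.XO/OXO]: (1,0)[XOX/XXO/OXO]+0*
p4 O@[XOX/XXO/OXO] terminal +0; root [.OX/.XO/OX.] d7

PV length from [.OX/.XO/OX.]: 3 plies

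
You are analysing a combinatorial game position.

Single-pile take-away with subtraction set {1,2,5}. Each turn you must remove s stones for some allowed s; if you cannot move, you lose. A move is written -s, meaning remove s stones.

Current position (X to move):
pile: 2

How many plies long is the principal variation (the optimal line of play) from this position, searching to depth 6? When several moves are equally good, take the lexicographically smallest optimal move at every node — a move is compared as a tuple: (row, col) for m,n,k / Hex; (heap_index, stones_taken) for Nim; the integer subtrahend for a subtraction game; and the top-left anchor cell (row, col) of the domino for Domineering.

ply 1, X at 2 | -1=-1→1; -2=+1→0*
ply 2: 0 is terminal -1 (O); from 2 depth 6

PV length from [2]: 1 ply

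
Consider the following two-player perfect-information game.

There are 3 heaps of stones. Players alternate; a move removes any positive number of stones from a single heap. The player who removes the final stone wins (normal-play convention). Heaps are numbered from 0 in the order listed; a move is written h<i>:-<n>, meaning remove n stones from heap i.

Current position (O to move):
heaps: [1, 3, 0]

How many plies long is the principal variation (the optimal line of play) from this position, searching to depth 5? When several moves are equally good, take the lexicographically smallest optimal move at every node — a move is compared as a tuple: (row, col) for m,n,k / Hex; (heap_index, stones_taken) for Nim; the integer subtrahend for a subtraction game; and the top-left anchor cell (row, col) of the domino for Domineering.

PV length from [(1,3,0)]: 3 plies

p1 O@[(1,3,0)]: h0:-1[(0,3,0)]-1 h1:-1[(1,2,0)]-1 h1:-2[(1,1,0)]+1* h1:-3[(1,0,0)]-1
p2 X@[(1,1,0)]: h0:-1[(0,1,0)]-1* h1:-1[(1,0,0)]-1
p3 O@[(0,1,0)]: h1:-1[(0,0,0)]+1*
p4 X@[(0,0,0)] terminal -1; root [(1,3,0)] d5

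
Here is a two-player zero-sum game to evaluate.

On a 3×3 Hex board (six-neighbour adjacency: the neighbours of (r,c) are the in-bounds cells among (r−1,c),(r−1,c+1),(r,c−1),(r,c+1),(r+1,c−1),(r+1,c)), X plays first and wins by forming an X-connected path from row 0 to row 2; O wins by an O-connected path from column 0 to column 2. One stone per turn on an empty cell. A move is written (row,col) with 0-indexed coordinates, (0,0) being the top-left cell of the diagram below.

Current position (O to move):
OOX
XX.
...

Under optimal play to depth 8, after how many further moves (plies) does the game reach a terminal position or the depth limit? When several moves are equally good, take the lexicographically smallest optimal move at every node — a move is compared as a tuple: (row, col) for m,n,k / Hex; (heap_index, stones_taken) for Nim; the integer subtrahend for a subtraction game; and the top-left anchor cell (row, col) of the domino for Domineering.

PV length from [OOX/XX./...]: 2 plies

[OOX/XX./...] O move#1: (1,2):-1/OOX/XXO/...*, (2,0):-1/OOX/XX./O.., (2,1):-1/OOX/XX./.O., (2,2):-1/OOX/XX./..O
[OOX/XXO/...] X move#2: (2,0):+1/OOX/XXO/X..*, (2,1):+1/OOX/XXO/.X., (2,2):+1/OOX/XXO/..X
[OOX/XXO/X..] end (terminal -1, O#3); searched OOX/XX./... to 8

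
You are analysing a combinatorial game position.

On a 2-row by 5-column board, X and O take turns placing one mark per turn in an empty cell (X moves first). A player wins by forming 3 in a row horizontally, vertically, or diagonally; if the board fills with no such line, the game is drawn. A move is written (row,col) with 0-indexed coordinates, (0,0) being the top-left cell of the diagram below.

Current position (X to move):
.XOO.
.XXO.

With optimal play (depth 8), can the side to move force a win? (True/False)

[.XOO./.XXO.] X move#1: (0,0):-1/XXOO./.XXO., (0,4):+0/.XOOX/.XXO., (1,0):+1/.XOO./XXXO.*, (1,4):-1/.XOO./.XXOX
[.XOO./XXXO.] end (terminal -1, O#2); searched .XOO./.XXO. to 8

X winning at [.XOO./.XXO.]: True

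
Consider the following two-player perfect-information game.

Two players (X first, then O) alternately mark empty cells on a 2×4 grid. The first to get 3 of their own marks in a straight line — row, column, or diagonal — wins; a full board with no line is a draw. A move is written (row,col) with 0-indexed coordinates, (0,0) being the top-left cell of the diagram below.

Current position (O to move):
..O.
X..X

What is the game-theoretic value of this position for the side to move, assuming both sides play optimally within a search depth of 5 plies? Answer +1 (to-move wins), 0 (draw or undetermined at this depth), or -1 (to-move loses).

value(..O./X..X, O) = +1

p1 O@[..O./X..X]: (0,0)[O.O./X..X]+0 (0,1)[.OO./X..X]+1* (0,3)[..OO/X..X]+0 (1,1)[..O./XO.X]+0 (1,2)[..O./X.OX]+0
p2 X@[.OO./X..X]: (0,0)[XOO./X..X]-1* (0,3)[.OOX/X..X]-1 (1,1)[.OO./XX.X]-1 (1,2)[.OO./X.XX]-1
p3 O@[XOO./X..X]: (0,3)[XOOO/X..X]+1* (1,1)[XOO./XO.X]+0 (1,2)[XOO./X.OX]+0
p4 X@[XOOO/X..X] terminal -1; root [..O./X..X] d5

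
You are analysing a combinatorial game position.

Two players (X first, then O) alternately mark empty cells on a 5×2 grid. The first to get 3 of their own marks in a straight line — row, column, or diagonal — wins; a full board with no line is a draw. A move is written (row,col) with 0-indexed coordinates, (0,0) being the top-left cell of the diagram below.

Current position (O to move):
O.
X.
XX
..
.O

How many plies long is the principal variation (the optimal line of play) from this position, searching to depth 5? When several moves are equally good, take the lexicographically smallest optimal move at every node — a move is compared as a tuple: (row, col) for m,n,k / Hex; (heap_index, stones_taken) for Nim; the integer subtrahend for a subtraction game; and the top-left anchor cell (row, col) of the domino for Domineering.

[O./X./XX/../.O] O move#1: (0,1):-1/OO/X./XX/../.O*, (1,1):-1/O./XO/XX/../.O, (3,0):-1/O./X./XX/O./.O, (3,1):-1/O./X./XX/.O/.O, (4,0):-1/O./X./XX/../OO
[OO/X./XX/../.O] X move#2: (1,1):+1/OO/XX/XX/../.O*, (3,0):+1/OO/X./XX/X./.O, (3,1):+1/OO/X./XX/.X/.O, (4,0):+0/OO/X./XX/../XO
[OO/XX/XX/../.O] O move#3: (3,0):-1/OO/XX/XX/O./.O*, (3,1):-1/OO/XX/XX/.O/.O, (4,0):-1/OO/XX/XX/../OO
[OO/XX/XX/O./.O] X move#4: (3,1):+1/OO/XX/XX/OX/.O*, (4,0):+0/OO/XX/XX/O./XO
[OO/XX/XX/OX/.O] end (terminal -1, O#5); searched O./X./XX/../.O to 5

PV length from [O./X./XX/../.O]: 4 plies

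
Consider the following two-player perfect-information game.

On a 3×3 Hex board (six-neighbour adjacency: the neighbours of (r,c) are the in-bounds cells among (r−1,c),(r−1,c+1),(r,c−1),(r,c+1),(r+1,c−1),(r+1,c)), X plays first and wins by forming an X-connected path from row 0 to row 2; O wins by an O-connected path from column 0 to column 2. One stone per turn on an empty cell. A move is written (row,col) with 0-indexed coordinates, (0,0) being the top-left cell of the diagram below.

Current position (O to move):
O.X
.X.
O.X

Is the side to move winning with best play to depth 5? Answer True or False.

[O.X/.X./O.X] O move#1: (0,1):-1/OOX/.X./O.X*, (1,0):-1/O.X/OX./O.X, (1,2):-1/O.X/.XO/O.X, (2,1):-1/O.X/.X./OOX
[OOX/.X./O.X] X move#2: (1,0):+1/OOX/XX./O.X*, (1,2):+1/OOX/.XX/O.X, (2,1):+1/OOX/.X./OXX
[OOX/XX./O.X] O move#3: (1,2):-1/OOX/XXO/O.X*, (2,1):-1/OOX/XX./OOX
[OOX/XXO/O.X] X move#4: (2,1):+1/OOX/XXO/OXX*
[OOX/XXO/OXX] end (terminal -1, O#5); searched O.X/.X./O.X to 5

O winning at [O.X/.X./O.X]: False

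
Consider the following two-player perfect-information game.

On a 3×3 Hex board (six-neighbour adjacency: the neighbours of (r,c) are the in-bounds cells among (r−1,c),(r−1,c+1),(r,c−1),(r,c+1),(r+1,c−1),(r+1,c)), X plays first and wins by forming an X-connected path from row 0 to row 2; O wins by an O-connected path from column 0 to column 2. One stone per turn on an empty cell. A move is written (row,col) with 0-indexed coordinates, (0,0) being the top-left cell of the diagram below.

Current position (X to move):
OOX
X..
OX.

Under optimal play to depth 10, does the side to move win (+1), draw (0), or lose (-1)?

[OOX/X../OX.] X move#1: (1,1):+1/OOX/XX./OX.*, (1,2):+1/OOX/X.X/OX., (2,2):+1/OOX/X../OXX
[OOX/XX./OX.] end (terminal -1, O#2); searched OOX/X../OX. to 10

value(OOX/X../OX., X) = +1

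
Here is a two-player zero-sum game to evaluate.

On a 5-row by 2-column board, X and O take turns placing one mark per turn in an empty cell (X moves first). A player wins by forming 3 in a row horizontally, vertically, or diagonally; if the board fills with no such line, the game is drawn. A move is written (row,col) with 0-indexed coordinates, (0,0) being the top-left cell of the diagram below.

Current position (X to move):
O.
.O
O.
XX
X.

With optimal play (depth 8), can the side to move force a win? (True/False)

X winning at [O./.O/O./XX/X.]: False

ply 1, X at O./.O/O./XX/X. | (0,1)=-1→OX/.O/O./XX/X.; (1,0)=+0→O./XO/O./XX/X.*; (2,1)=-1→O./.O/OX/XX/X.; (4,1)=-1→O./.O/O./XX/XX
ply 2, O at O./XO/O./XX/X. | (0,1)=+0→OO/XO/O./XX/X.*; (2,1)=+0→O./XO/OO/XX/X.; (4,1)=+0→O./XO/O./XX/XO
ply 3, X at OO/XO/O./XX/X. | (2,1)=+0→OO/XO/OX/XX/X.*; (4,1)=-1→OO/XO/O./XX/XX
ply 4, O at OO/XO/OX/XX/X. | (4,1)=+0→OO/XO/OX/XX/XO*
ply 5: OO/XO/OX/XX/XO is terminal +0 (X); from O./.O/O./XX/X. depth 8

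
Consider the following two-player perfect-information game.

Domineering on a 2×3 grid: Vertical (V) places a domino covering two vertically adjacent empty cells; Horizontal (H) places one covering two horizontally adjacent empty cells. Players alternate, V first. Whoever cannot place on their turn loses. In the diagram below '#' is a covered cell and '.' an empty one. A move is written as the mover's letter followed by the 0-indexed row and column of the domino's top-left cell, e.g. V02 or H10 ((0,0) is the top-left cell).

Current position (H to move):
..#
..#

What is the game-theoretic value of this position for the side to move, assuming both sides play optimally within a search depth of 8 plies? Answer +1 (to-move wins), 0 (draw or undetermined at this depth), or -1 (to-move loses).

value(..#/..#, H) = +1

ply 1, H at ..#/..# | H00=+1→###/..#*; H10=+1→..#/###
ply 2: ###/..# is terminal -1 (V); from ..#/..# depth 8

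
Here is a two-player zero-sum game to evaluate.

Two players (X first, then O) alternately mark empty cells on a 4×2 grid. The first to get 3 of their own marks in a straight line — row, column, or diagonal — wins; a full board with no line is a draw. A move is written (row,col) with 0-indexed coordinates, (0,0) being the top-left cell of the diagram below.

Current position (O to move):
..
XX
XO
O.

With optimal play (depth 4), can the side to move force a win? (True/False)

O winning at [../XX/XO/O.]: False

p1 O@[../XX/XO/O.]: (0,0)[O./XX/XO/O.]+0* (0,1)[.O/XX/XO/O.]-1 (3,1)[../XX/XO/OO]-1
p2 X@[O./XX/XO/O.]: (0,1)[OX/XX/XO/O.]+0* (3,1)[O./XX/XO/OX]+0
p3 O@[OX/XX/XO/O.]: (3,1)[OX/XX/XO/OO]+0*
p4 X@[OX/XX/XO/OO] terminal +0; root [../XX/XO/O.] d4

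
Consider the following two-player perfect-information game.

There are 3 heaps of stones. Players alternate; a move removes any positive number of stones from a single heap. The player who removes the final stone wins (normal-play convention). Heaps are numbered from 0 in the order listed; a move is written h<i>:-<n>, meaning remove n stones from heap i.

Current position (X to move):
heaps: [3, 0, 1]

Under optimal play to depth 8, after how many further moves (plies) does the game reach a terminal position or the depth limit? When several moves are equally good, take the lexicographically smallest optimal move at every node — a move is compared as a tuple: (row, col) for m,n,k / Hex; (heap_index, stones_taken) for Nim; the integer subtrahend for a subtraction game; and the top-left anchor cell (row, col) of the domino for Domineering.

p1 X@[(3,0,1)]: h0:-1[(2,0,1)]-1 h0:-2[(1,0,1)]+1* h0:-3[(0,0,1)]-1 h2:-1[(3,0,0)]-1
p2 O@[(1,0,1)]: h0:-1[(0,0,1)]-1* h2:-1[(1,0,0)]-1
p3 X@[(0,0,1)]: h2:-1[(0,0,0)]+1*
p4 O@[(0,0,0)] terminal -1; root [(3,0,1)] d8

PV length from [(3,0,1)]: 3 plies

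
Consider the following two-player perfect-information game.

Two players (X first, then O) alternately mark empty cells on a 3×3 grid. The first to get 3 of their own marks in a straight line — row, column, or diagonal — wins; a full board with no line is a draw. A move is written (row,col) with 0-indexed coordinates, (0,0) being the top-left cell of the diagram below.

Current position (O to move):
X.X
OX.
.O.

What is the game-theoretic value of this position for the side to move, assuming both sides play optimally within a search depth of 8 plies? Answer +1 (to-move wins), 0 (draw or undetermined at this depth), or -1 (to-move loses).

[X.X/OX./.O.] O move#1: (0,1):-1/XOX/OX./.O.*, (1,2):-1/X.X/OXO/.O., (2,0):-1/X.X/OX./OO., (2,2):-1/X.X/OX./.OO
[XOX/OX./.O.] X move#2: (1,2):+1/XOX/OXX/.O.*, (2,0):+1/XOX/OX./XO., (2,2):+1/XOX/OX./.OX
[XOX/OXX/.O.] O move#3: (2,0):-1/XOX/OXX/OO.*, (2,2):-1/XOX/OXX/.OO
[XOX/OXX/OO.] X move#4: (2,2):+1/XOX/OXX/OOX*
[XOX/OXX/OOX] end (terminal -1, O#5); searched X.X/OX./.O. to 8

value(X.X/OX./.O., O) = -1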